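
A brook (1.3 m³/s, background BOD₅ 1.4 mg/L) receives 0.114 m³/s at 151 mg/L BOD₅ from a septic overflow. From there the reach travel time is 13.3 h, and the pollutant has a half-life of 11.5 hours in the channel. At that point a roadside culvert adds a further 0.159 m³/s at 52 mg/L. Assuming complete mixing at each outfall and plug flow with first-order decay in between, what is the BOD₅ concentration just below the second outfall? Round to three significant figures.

Mixed concentration C = ΣQC/ΣQ = (1.300·1.400 + 0.1140·151.0) / 1.414 = 19.03/1.414 = 13.46 mg/L; combined flow 1.414 m³/s.
Half-life 11.5 h → k = ln 2 / 11.5 = 0.06027 h⁻¹ = 1.447 d⁻¹.
After decay, C = 13.46 × e^(−kt) = 13.46 × 0.4486 = 6.039 mg/L.
At the second outfall, C = (1.414·6.039 + 0.1590·52.00) / (1.414 + 0.1590) = 10.68 mg/L.

10.7 mg/L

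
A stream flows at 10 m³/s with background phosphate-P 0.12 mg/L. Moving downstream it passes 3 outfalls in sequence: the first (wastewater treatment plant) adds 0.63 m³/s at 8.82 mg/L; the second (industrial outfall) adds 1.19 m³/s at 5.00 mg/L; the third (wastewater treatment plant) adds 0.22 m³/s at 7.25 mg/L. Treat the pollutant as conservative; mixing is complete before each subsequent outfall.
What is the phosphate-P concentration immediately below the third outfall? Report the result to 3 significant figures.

1.19 mg/L

Below outfall 1: Q → 10.63 m³/s, C = (10.00·0.1200 + 0.6300·8.820)/10.63 = 0.6356 mg/L.
Below outfall 2: Q → 11.82 m³/s, C = (10.63·0.6356 + 1.190·5.000)/11.82 = 1.075 mg/L.
Below outfall 3: Q → 12.04 m³/s, C = (11.82·1.075 + 0.2200·7.250)/12.04 = 1.188 mg/L.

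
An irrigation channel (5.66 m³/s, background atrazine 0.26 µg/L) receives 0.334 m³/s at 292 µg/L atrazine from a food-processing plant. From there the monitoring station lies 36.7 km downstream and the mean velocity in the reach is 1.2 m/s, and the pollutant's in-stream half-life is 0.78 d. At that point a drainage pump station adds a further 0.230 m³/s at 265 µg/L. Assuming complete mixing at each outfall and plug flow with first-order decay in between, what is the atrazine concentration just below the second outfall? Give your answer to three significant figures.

Mixed concentration C = ΣQC/ΣQ = (5.660·0.2600 + 0.3340·292.0) / 5.994 = 99.00/5.994 = 16.52 µg/L; combined flow 5.994 m³/s.
Travel time t = 36.7·1000 / 1.2 = 30580 s = 8.495 h.
Half-life 0.78 d → k = ln 2 / 0.78 = 0.8887 d⁻¹.
Decay over the reach: 16.52·exp(−kt) = 16.52·0.7301 = 12.06 µg/L.
Second outfall: C = (5.994·12.06 + 0.2300·265.0)/6.224 = 21.41 µg/L.

21.4 µg/L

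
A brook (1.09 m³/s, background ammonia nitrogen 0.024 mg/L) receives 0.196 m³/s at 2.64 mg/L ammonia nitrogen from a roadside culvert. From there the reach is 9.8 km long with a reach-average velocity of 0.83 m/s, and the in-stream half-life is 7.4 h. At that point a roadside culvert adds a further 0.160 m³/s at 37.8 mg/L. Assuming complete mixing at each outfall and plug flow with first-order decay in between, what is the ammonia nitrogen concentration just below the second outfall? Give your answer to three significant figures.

4.46 mg/L

Conservation of mass: C = (1.090·0.02400 + 0.1960·2.640) / 1.286 = 0.5436/1.286 = 0.4227 mg/L; combined flow 1.286 m³/s.
Travel time t = 9.8·1000 / 0.83 = 11810 s = 3.280 h.
Half-life 7.4 h → k = ln 2 / 7.4 = 0.09367 h⁻¹ = 2.248 d⁻¹.
After decay, C = 0.4227 × e^(−kt) = 0.4227 × 0.7355 = 0.3109 mg/L.
At the second outfall, C = (1.286·0.3109 + 0.1600·37.80) / (1.286 + 0.1600) = 4.459 mg/L.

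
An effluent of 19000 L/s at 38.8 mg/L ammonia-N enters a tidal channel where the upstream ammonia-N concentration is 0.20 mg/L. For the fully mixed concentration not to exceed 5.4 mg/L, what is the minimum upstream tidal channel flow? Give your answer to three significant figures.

122000 L/s

Set C_mix = 5.4: (Q·0.2000 + 19000·38.80) / (Q + 19000) = 5.4
→ Q = 19000·(38.80 − 5.4)/(5.4 − 0.2000) = 122000 L/s.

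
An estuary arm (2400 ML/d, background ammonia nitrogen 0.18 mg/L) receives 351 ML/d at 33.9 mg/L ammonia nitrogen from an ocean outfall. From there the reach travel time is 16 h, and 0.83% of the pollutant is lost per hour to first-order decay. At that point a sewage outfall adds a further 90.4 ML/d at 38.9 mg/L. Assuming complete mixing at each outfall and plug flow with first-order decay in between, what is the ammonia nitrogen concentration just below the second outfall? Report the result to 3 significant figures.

5.04 mg/L

After mixing, C = (2400·0.1800 + 351.0·33.90) / 2751 = 12330/2751 = 4.482 mg/L; combined flow 2751 ML/d.
0.83%/h lost → k = −ln(1 − 0.0083) = 0.008335 h⁻¹.
After decay, C = 4.482 × e^(−kt) = 4.482 × 0.8752 = 3.923 mg/L.
At the second outfall, C = (2751·3.923 + 90.40·38.90) / (2751 + 90.40) = 5.036 mg/L.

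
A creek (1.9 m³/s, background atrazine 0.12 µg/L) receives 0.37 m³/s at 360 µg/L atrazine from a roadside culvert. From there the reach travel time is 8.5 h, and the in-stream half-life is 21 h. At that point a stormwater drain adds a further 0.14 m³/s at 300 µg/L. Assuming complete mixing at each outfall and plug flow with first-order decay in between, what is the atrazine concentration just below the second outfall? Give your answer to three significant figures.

Mixed concentration C = ΣQC/ΣQ = (1.900·0.1200 + 0.3700·360.0) / 2.270 = 133.4/2.270 = 58.78 µg/L; combined flow 2.270 m³/s.
Half-life 21 h → k = ln 2 / 21 = 0.03301 h⁻¹ = 0.7922 d⁻¹.
Applying C = C₀e^(−kt): 58.78 × 0.7554 = 44.40 µg/L.
Second outfall: C = (2.270·44.40 + 0.1400·300.0)/2.410 = 59.25 µg/L.

59.2 µg/L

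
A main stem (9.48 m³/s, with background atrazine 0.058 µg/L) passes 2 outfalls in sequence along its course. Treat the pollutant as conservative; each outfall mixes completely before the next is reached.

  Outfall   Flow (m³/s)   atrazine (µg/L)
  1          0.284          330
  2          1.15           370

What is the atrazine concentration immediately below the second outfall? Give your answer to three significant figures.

After outfall 1: Q = 9.480 + 0.2840 = 9.764 m³/s; C = (9.480·0.05800 + 0.2840·330.0)/9.764 = 9.655 µg/L.
After outfall 2: Q = 9.764 + 1.150 = 10.91 m³/s; C = (9.764·9.655 + 1.150·370.0)/10.91 = 47.62 µg/L.

47.6 µg/L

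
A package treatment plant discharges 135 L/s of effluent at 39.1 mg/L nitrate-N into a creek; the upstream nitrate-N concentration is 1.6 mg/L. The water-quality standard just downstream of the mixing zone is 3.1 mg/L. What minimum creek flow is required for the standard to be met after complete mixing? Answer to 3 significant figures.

3240 L/s

Set C_mix = 3.1: (Q·1.600 + 135.0·39.10) / (Q + 135.0) = 3.1
→ Q = 135.0·(39.10 − 3.1)/(3.1 − 1.600) = 3240 L/s.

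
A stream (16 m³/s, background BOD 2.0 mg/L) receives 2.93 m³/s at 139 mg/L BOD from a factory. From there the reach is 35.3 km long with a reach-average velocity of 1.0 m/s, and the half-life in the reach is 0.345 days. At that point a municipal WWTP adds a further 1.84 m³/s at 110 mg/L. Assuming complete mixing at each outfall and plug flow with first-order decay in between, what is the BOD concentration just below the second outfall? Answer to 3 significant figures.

Mass balance: C = (16.00·2.000 + 2.930·139.0) / 18.93 = 439.3/18.93 = 23.20 mg/L; combined flow 18.93 m³/s.
Travel time t = 35.3·1000 / 1.0 = 35300 s = 9.806 h.
Half-life 0.345 d → k = ln 2 / 0.345 = 2.009 d⁻¹.
After decay, C = 23.20 × e^(−kt) = 23.20 × 0.4401 = 10.21 mg/L.
Second outfall: C = (18.93·10.21 + 1.840·110.0)/20.77 = 19.05 mg/L.

19.1 mg/L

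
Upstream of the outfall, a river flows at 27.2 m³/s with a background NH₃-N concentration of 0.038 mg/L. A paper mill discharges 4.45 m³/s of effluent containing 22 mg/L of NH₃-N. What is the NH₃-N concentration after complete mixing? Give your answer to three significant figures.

Conservation of mass: C = (27.20·0.03800 + 4.450·22.00) / 31.65 = 98.93/31.65 = 3.126 mg/L.

3.13 mg/L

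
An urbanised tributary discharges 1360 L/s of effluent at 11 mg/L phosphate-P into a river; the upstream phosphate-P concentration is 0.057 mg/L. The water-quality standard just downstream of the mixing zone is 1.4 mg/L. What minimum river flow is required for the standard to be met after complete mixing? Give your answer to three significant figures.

9720 L/s

Set C_mix = 1.4: (Q·0.05700 + 1360·11.00) / (Q + 1360) = 1.4
→ Q = 1360·(11.00 − 1.4)/(1.4 − 0.05700) = 9722 L/s.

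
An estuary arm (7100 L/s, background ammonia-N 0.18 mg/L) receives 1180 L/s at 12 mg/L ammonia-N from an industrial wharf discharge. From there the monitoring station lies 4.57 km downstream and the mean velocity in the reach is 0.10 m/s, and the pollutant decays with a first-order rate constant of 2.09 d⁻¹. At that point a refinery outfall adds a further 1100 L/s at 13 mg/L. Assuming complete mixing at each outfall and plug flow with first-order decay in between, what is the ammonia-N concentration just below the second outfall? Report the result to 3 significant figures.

2.07 mg/L

Mixed concentration C = ΣQC/ΣQ = (7100·0.1800 + 1180·12.00) / 8280 = 15440/8280 = 1.864 mg/L; combined flow 8280 L/s.
Travel time t = 4.57·1000 / 0.10 = 45700 s = 12.69 h.
Decay over the reach: 1.864·exp(−kt) = 1.864·0.3311 = 0.6172 mg/L.
Second outfall: C = (8280·0.6172 + 1100·13.00)/9380 = 2.069 mg/L.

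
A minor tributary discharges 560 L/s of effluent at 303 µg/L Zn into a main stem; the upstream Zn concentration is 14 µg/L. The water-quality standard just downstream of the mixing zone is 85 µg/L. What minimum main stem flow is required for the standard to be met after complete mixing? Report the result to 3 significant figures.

Set C_mix = 85: (Q·14.00 + 560.0·303.0) / (Q + 560.0) = 85
→ Q = 560.0·(303.0 − 85)/(85 − 14.00) = 1719 L/s.

1720 L/s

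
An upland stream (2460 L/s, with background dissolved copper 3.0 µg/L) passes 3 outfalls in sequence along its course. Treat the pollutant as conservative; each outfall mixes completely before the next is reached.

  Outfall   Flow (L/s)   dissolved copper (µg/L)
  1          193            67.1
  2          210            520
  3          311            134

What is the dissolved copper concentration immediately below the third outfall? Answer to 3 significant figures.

53.9 µg/L

After outfall 1: Q = 2460 + 193.0 = 2653 L/s; C = (2460·3.000 + 193.0·67.10)/2653 = 7.663 µg/L.
After outfall 2: Q = 2653 + 210.0 = 2863 L/s; C = (2653·7.663 + 210.0·520.0)/2863 = 45.24 µg/L.
After outfall 3: Q = 2863 + 311.0 = 3174 L/s; C = (2863·45.24 + 311.0·134.0)/3174 = 53.94 µg/L.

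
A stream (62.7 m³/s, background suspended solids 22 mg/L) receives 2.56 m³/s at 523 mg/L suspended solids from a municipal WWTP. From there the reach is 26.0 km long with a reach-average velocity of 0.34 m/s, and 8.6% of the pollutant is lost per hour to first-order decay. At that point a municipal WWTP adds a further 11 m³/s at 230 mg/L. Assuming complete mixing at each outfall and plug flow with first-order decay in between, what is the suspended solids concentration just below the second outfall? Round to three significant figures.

38.5 mg/L

After mixing, C = (62.70·22.00 + 2.560·523.0) / 65.26 = 2718/65.26 = 41.65 mg/L; combined flow 65.26 m³/s.
Travel time t = 26.0·1000 / 0.34 = 76470 s = 21.24 h.
8.6%/h lost → k = −ln(1 − 0.086) = 0.08992 h⁻¹.
Decay over the reach: 41.65·exp(−kt) = 41.65·0.1481 = 6.167 mg/L.
At the second outfall, C = (65.26·6.167 + 11.00·230.0) / (65.26 + 11.00) = 38.45 mg/L.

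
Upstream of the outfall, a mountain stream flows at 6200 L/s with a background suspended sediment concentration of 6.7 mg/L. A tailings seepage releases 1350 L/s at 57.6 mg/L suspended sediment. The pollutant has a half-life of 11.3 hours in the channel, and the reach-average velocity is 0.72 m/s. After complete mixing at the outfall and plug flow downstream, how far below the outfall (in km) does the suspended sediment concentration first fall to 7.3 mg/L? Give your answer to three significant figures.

Mass balance: C = (6200·6.700 + 1350·57.60) / 7550 = 119300/7550 = 15.80 mg/L.
Half-life 11.3 h → k = ln 2 / 11.3 = 0.06134 h⁻¹ = 1.472 d⁻¹.
Set 15.80·exp(−k·t) = 7.3 → t = ln(15.80/7.3)/k = 45320 s = 12.59 h.
Distance = v·t = 0.72·45320 = 32630 m = 32.63 km.

32.6 km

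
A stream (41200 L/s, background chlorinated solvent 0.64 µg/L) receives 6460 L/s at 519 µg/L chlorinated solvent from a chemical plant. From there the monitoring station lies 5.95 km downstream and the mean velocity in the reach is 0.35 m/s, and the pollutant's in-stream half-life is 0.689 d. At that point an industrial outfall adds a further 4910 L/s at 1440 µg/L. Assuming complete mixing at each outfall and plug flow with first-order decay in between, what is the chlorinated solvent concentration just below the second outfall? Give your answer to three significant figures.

187 µg/L

Flow-weighted average: C = (41200·0.6400 + 6460·519.0) / 47660 = 3379000/47660 = 70.90 µg/L; combined flow 47660 L/s.
Travel time t = 5.95·1000 / 0.35 = 17000 s = 4.722 h.
Half-life 0.689 d → k = ln 2 / 0.689 = 1.006 d⁻¹.
Applying C = C₀e^(−kt): 70.90 × 0.8204 = 58.17 µg/L.
Second outfall: C = (47660·58.17 + 4910·1440)/52570 = 187.2 µg/L.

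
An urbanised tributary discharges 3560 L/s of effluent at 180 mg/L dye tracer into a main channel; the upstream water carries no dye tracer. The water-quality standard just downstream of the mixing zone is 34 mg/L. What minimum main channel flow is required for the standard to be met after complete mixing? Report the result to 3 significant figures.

Set C_mix = 34: (Q·0 + 3560·180.0) / (Q + 3560) = 34
→ Q = 3560·(180.0 − 34)/(34 − 0) = 15290 L/s.

15300 L/s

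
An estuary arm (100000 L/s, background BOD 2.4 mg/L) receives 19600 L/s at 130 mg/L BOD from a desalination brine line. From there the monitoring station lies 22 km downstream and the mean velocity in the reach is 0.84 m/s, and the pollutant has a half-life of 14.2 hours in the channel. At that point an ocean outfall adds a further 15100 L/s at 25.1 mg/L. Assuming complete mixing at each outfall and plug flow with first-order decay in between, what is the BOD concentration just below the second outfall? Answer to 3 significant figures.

17.3 mg/L

Mixed concentration C = ΣQC/ΣQ = (100000·2.400 + 19600·130.0) / 119600 = 2788000/119600 = 23.31 mg/L; combined flow 119600 L/s.
Travel time t = 22·1000 / 0.84 = 26190 s = 7.275 h.
Half-life 14.2 h → k = ln 2 / 14.2 = 0.04881 h⁻¹ = 1.172 d⁻¹.
Decay over the reach: 23.31·exp(−kt) = 23.31·0.7011 = 16.34 mg/L.
At the second outfall, C = (119600·16.34 + 15100·25.10) / (119600 + 15100) = 17.32 mg/L.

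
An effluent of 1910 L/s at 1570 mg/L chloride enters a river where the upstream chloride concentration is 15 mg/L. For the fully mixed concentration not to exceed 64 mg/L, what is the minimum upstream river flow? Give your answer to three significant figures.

Set C_mix = 64: (Q·15.00 + 1910·1570) / (Q + 1910) = 64
→ Q = 1910·(1570 − 64)/(64 − 15.00) = 58700 L/s.

58700 L/s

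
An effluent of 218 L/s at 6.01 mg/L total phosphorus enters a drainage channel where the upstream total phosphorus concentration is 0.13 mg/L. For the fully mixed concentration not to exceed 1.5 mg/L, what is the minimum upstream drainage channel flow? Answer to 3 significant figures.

718 L/s

Set C_mix = 1.5: (Q·0.1300 + 218.0·6.010) / (Q + 218.0) = 1.5
→ Q = 218.0·(6.010 − 1.5)/(1.5 − 0.1300) = 717.6 L/s.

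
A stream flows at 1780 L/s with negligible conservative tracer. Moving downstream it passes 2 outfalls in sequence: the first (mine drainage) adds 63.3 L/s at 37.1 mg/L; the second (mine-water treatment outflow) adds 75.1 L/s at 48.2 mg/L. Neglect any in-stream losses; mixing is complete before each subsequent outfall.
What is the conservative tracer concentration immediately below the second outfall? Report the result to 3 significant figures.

3.11 mg/L

Outfall 1: combined Q = 1843 L/s; C = (1780·0 + 63.30·37.10)/1843 = 1.274 mg/L.
Outfall 2: combined Q = 1918 L/s; C = (1843·1.274 + 75.10·48.20)/1918 = 3.111 mg/L.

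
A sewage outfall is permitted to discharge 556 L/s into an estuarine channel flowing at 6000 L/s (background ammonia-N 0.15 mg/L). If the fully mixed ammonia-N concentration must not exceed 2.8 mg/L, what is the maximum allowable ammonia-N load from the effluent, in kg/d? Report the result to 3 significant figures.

Mass balance at the limit: 6000·0.1500 + 556.0·Cₑ = 6556·2.8 → Cₑ = 31.40 mg/L.
556.0 L/s = 0.5560 m³/s. Load = 0.5560 m³/s × 31.40 g/m³ × 86 400 s/d = 1508 kg/d.

1510 kg/d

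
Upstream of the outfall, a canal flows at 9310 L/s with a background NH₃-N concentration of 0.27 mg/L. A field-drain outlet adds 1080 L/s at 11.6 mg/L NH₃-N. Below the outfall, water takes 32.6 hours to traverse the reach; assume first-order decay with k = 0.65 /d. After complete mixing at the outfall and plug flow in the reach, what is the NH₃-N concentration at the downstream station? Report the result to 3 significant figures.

0.599 mg/L

Flow-weighted average: C = (9310·0.2700 + 1080·11.60) / 10390 = 15040/10390 = 1.448 mg/L.
Applying C = C₀e^(−kt): 1.448 × 0.4136 = 0.5987 mg/L.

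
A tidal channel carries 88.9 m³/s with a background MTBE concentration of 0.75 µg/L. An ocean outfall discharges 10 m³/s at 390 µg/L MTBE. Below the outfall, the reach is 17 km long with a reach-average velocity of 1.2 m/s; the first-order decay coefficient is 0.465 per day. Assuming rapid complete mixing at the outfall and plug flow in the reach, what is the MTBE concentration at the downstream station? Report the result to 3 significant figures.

37.2 µg/L

After mixing, C = (88.90·0.7500 + 10.00·390.0) / 98.90 = 3967/98.90 = 40.11 µg/L.
Travel time t = 17·1000 / 1.2 = 14170 s = 3.935 h.
After decay, C = 40.11 × e^(−kt) = 40.11 × 0.9266 = 37.16 µg/L.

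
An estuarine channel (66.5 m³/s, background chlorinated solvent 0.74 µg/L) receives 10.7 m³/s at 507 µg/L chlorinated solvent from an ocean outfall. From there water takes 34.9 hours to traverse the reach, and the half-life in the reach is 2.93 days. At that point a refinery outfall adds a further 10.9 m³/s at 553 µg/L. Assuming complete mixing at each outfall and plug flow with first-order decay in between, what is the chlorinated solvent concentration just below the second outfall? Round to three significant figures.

112 µg/L

Flow-weighted average: C = (66.50·0.7400 + 10.70·507.0) / 77.20 = 5474/77.20 = 70.91 µg/L; combined flow 77.20 m³/s.
Half-life 2.93 d → k = ln 2 / 2.93 = 0.2366 d⁻¹.
Applying C = C₀e^(−kt): 70.91 × 0.7089 = 50.27 µg/L.
Second outfall: C = (77.20·50.27 + 10.90·553.0)/88.10 = 112.5 µg/L.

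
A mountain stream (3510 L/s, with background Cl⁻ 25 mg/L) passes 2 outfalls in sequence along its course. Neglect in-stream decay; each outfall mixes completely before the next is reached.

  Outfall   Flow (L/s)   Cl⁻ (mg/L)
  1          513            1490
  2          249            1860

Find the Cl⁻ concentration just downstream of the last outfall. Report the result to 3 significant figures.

308 mg/L

Below outfall 1: Q → 4023 L/s, C = (3510·25.00 + 513.0·1490)/4023 = 211.8 mg/L.
Below outfall 2: Q → 4272 L/s, C = (4023·211.8 + 249.0·1860)/4272 = 307.9 mg/L.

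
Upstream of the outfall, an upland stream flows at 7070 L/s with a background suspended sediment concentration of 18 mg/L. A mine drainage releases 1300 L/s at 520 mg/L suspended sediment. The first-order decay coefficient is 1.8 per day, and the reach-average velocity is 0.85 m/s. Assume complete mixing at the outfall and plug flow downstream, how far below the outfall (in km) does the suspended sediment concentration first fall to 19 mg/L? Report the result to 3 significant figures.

Mixed concentration C = ΣQC/ΣQ = (7070·18.00 + 1300·520.0) / 8370 = 803300/8370 = 95.97 mg/L.
Set 95.97·exp(−k·t) = 19 → t = ln(95.97/19)/k = 77740 s = 21.59 h.
Distance = v·t = 0.85·77740 = 66080 m = 66.08 km.

66.1 km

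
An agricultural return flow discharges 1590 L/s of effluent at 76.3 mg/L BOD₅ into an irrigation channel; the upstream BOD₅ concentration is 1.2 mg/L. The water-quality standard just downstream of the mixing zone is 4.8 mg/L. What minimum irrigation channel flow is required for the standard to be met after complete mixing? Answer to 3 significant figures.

31600 L/s

Set C_mix = 4.8: (Q·1.200 + 1590·76.30) / (Q + 1590) = 4.8
→ Q = 1590·(76.30 − 4.8)/(4.8 − 1.200) = 31580 L/s.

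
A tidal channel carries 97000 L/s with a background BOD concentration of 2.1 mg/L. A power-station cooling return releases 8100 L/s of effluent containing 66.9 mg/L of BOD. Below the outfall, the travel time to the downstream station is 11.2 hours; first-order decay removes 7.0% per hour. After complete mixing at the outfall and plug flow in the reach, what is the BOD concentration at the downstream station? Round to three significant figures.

Mass balance: C = (97000·2.100 + 8100·66.90) / 105100 = 745600/105100 = 7.094 mg/L.
7.0%/h lost → k = −ln(1 − 0.07) = 0.07257 h⁻¹.
First-order decay: C = 7.094·exp(−k·t) = 7.094·0.4436 = 3.147 mg/L.

3.15 mg/L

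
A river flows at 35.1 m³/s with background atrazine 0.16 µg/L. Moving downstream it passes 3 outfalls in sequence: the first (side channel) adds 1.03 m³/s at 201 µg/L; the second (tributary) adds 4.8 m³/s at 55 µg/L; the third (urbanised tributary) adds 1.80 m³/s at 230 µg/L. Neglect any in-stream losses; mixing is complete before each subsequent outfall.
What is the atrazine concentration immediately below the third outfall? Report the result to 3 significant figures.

Below outfall 1: Q → 36.13 m³/s, C = (35.10·0.1600 + 1.030·201.0)/36.13 = 5.886 µg/L.
Below outfall 2: Q → 40.93 m³/s, C = (36.13·5.886 + 4.800·55.00)/40.93 = 11.65 µg/L.
Below outfall 3: Q → 42.73 m³/s, C = (40.93·11.65 + 1.800·230.0)/42.73 = 20.84 µg/L.

20.8 µg/L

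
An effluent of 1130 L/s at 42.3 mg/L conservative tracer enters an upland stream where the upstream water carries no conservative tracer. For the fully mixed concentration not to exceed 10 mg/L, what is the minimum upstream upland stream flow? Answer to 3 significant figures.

Set C_mix = 10: (Q·0 + 1130·42.30) / (Q + 1130) = 10
→ Q = 1130·(42.30 − 10)/(10 − 0) = 3650 L/s.

3650 L/s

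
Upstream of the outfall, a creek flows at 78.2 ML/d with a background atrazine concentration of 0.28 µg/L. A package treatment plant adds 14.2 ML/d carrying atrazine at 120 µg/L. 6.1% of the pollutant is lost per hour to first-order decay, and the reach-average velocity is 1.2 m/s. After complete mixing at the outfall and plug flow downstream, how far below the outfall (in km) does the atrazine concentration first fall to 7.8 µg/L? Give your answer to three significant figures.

Flow-weighted average: C = (78.20·0.2800 + 14.20·120.0) / 92.40 = 1726/92.40 = 18.68 µg/L.
6.1%/h lost → k = −ln(1 − 0.061) = 0.06294 h⁻¹.
Set 18.68·exp(−k·t) = 7.8 → t = ln(18.68/7.8)/k = 49950 s = 13.87 h.
Distance = v·t = 1.2·49950 = 59940 m = 59.94 km.

59.9 km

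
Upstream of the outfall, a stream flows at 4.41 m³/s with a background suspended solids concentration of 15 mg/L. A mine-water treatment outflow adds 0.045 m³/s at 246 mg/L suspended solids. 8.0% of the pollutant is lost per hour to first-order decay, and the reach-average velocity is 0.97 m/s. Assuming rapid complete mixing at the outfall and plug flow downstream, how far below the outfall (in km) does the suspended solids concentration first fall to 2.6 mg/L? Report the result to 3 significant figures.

79.5 km

After mixing, C = (4.410·15.00 + 0.04500·246.0) / 4.455 = 77.22/4.455 = 17.33 mg/L.
8.0%/h lost → k = −ln(1 − 0.08) = 0.08338 h⁻¹.
Set 17.33·exp(−k·t) = 2.6 → t = ln(17.33/2.6)/k = 81910 s = 22.75 h.
Distance = v·t = 0.97·81910 = 79450 m = 79.45 km.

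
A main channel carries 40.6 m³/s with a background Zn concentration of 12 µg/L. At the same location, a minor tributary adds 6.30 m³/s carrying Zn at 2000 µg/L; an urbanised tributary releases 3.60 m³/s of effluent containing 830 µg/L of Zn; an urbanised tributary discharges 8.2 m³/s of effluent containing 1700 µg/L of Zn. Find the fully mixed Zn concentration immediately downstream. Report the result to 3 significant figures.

511 µg/L

Mixed concentration C = ΣQC/ΣQ = (40.60·12.00 + 6.300·2000 + 3.600·830.0 + 8.200·1700) / 58.70 = 30020/58.70 = 511.3 µg/L.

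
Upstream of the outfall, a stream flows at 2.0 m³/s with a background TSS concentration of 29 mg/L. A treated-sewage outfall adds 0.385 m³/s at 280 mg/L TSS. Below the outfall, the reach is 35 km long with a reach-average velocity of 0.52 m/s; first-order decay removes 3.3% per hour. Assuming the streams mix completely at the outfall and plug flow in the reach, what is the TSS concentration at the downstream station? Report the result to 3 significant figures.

37.1 mg/L

Mass balance: C = (2.000·29.00 + 0.3850·280.0) / 2.385 = 165.8/2.385 = 69.52 mg/L.
Travel time t = 35·1000 / 0.52 = 67310 s = 18.70 h.
3.3%/h lost → k = −ln(1 − 0.033) = 0.03356 h⁻¹.
First-order decay: C = 69.52·exp(−k·t) = 69.52·0.5340 = 37.12 mg/L.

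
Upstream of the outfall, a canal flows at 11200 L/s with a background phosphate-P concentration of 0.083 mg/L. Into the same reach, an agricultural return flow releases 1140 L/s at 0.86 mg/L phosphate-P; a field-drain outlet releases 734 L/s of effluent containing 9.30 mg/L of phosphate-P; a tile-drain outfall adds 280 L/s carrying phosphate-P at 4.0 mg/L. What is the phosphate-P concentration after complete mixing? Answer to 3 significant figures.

0.738 mg/L

Mixed concentration C = ΣQC/ΣQ = (11200·0.08300 + 1140·0.8600 + 734.0·9.300 + 280.0·4.000) / 13350 = 9856/13350 = 0.7381 mg/L.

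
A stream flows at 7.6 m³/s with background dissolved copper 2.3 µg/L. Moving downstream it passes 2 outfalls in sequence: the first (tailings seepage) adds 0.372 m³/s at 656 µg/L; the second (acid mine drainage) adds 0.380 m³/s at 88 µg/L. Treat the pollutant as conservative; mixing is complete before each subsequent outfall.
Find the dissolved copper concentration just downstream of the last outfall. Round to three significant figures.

35.3 µg/L

Outfall 1: combined Q = 7.972 m³/s; C = (7.600·2.300 + 0.3720·656.0)/7.972 = 32.80 µg/L.
Outfall 2: combined Q = 8.352 m³/s; C = (7.972·32.80 + 0.3800·88.00)/8.352 = 35.32 µg/L.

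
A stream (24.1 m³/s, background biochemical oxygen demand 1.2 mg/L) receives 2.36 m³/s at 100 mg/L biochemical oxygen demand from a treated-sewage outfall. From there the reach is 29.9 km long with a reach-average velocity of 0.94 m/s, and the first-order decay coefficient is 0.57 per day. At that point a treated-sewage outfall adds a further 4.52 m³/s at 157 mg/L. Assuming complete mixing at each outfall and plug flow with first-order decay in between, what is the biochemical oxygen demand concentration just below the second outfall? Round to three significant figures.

29.8 mg/L

Mass balance: C = (24.10·1.200 + 2.360·100.0) / 26.46 = 264.9/26.46 = 10.01 mg/L; combined flow 26.46 m³/s.
Travel time t = 29.9·1000 / 0.94 = 31810 s = 8.836 h.
Decay over the reach: 10.01·exp(−kt) = 10.01·0.8107 = 8.117 mg/L.
Second outfall: C = (26.46·8.117 + 4.520·157.0)/30.98 = 29.84 mg/L.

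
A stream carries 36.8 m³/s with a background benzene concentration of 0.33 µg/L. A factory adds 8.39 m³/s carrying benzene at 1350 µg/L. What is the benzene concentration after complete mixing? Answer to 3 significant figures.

Mixed concentration C = ΣQC/ΣQ = (36.80·0.3300 + 8.390·1350) / 45.19 = 11340/45.19 = 250.9 µg/L.

251 µg/L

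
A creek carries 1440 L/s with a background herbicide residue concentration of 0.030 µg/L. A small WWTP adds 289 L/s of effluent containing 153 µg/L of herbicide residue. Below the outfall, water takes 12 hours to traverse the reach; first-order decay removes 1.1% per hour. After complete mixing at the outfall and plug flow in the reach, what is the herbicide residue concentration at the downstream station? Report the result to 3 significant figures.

After mixing, C = (1440·0.03000 + 289.0·153.0) / 1729 = 44260/1729 = 25.60 µg/L.
1.1%/h lost → k = −ln(1 − 0.011) = 0.01106 h⁻¹.
Decay over the reach: 25.60·exp(−kt) = 25.60·0.8757 = 22.42 µg/L.

22.4 µg/L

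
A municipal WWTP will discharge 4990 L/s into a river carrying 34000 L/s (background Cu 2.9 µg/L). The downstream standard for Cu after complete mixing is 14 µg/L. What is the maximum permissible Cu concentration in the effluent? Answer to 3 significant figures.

89.6 µg/L

At the limit, (Qr·Cr + Qe·Cₑ)/(Qr + Qe) = 14:
Cₑ = (38990·14 − 34000·2.900) / 4990 = 89.63 µg/L.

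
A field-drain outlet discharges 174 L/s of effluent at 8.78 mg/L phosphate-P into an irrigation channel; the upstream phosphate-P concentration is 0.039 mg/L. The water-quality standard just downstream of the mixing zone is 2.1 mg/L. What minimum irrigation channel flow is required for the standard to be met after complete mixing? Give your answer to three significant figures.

564 L/s

Set C_mix = 2.1: (Q·0.03900 + 174.0·8.780) / (Q + 174.0) = 2.1
→ Q = 174.0·(8.780 − 2.1)/(2.1 − 0.03900) = 564.0 L/s.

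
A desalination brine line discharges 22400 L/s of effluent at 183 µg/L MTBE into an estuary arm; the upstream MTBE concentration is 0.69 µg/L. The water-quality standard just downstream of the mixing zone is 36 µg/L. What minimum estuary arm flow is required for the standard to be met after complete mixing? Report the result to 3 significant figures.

Set C_mix = 36: (Q·0.6900 + 22400·183.0) / (Q + 22400) = 36
→ Q = 22400·(183.0 − 36)/(36 − 0.6900) = 93250 L/s.

93300 L/s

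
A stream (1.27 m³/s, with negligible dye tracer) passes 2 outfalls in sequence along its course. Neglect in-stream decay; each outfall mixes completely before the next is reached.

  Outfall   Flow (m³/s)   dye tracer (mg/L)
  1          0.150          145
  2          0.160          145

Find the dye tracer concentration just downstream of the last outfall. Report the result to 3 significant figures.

Outfall 1: combined Q = 1.420 m³/s; C = (1.270·0 + 0.1500·145.0)/1.420 = 15.32 mg/L.
Outfall 2: combined Q = 1.580 m³/s; C = (1.420·15.32 + 0.1600·145.0)/1.580 = 28.45 mg/L.

28.4 mg/L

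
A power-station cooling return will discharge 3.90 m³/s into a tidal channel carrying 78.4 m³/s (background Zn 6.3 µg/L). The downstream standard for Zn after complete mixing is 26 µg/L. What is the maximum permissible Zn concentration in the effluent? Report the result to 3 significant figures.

At the limit, (Qr·Cr + Qe·Cₑ)/(Qr + Qe) = 26:
Cₑ = (82.30·26 − 78.40·6.300) / 3.900 = 422.0 µg/L.

422 µg/L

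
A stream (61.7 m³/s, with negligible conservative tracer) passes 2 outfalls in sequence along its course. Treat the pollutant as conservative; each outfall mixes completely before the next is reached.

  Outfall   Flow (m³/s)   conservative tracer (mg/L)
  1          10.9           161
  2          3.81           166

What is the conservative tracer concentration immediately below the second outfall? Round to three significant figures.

After outfall 1: Q = 61.70 + 10.90 = 72.60 m³/s; C = (61.70·0 + 10.90·161.0)/72.60 = 24.17 mg/L.
After outfall 2: Q = 72.60 + 3.810 = 76.41 m³/s; C = (72.60·24.17 + 3.810·166.0)/76.41 = 31.24 mg/L.

31.2 mg/L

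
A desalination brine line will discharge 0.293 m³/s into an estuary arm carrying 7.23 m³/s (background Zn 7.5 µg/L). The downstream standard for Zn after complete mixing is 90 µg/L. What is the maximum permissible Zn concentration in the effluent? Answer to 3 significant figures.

2130 µg/L

At the limit, (Qr·Cr + Qe·Cₑ)/(Qr + Qe) = 90:
Cₑ = (7.523·90 − 7.230·7.500) / 0.2930 = 2126 µg/L.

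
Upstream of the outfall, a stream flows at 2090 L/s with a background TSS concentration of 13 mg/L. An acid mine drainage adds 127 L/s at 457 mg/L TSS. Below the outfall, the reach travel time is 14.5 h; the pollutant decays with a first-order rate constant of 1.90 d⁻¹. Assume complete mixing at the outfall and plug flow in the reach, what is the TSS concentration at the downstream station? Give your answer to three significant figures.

12.2 mg/L

After mixing, C = (2090·13.00 + 127.0·457.0) / 2217 = 85210/2217 = 38.43 mg/L.
First-order decay: C = 38.43·exp(−k·t) = 38.43·0.3173 = 12.20 mg/L.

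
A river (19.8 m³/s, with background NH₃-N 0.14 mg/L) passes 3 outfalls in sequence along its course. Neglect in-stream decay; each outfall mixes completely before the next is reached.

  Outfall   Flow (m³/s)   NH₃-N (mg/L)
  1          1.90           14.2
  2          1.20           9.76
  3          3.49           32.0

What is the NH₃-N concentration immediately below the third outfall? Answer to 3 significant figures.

5.80 mg/L

Below outfall 1: Q → 21.70 m³/s, C = (19.80·0.1400 + 1.900·14.20)/21.70 = 1.371 mg/L.
Below outfall 2: Q → 22.90 m³/s, C = (21.70·1.371 + 1.200·9.760)/22.90 = 1.811 mg/L.
Below outfall 3: Q → 26.39 m³/s, C = (22.90·1.811 + 3.490·32.00)/26.39 = 5.803 mg/L.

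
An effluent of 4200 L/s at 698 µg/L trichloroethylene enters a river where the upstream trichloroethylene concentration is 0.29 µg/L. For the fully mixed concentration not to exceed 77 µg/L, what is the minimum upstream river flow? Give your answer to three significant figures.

34000 L/s

Set C_mix = 77: (Q·0.2900 + 4200·698.0) / (Q + 4200) = 77
→ Q = 4200·(698.0 − 77)/(77 − 0.2900) = 34000 L/s.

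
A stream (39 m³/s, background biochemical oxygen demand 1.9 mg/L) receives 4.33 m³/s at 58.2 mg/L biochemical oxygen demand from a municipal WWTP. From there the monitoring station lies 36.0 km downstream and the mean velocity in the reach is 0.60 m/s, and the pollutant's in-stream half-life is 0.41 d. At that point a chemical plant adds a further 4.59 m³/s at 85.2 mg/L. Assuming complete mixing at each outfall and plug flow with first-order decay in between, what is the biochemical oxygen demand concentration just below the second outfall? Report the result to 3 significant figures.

Flow-weighted average: C = (39.00·1.900 + 4.330·58.20) / 43.33 = 326.1/43.33 = 7.526 mg/L; combined flow 43.33 m³/s.
Travel time t = 36.0·1000 / 0.60 = 60000 s = 16.67 h.
Half-life 0.41 d → k = ln 2 / 0.41 = 1.691 d⁻¹.
Decay over the reach: 7.526·exp(−kt) = 7.526·0.3091 = 2.326 mg/L.
Second outfall: C = (43.33·2.326 + 4.590·85.20)/47.92 = 10.26 mg/L.

10.3 mg/L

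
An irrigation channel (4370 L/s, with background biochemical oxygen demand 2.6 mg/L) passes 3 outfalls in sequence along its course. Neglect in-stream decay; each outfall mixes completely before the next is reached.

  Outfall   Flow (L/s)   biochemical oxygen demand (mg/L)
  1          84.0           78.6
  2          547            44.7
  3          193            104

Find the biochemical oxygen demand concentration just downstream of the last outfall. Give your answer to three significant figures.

12.0 mg/L

Below outfall 1: Q → 4454 L/s, C = (4370·2.600 + 84.00·78.60)/4454 = 4.033 mg/L.
Below outfall 2: Q → 5001 L/s, C = (4454·4.033 + 547.0·44.70)/5001 = 8.481 mg/L.
Below outfall 3: Q → 5194 L/s, C = (5001·8.481 + 193.0·104.0)/5194 = 12.03 mg/L.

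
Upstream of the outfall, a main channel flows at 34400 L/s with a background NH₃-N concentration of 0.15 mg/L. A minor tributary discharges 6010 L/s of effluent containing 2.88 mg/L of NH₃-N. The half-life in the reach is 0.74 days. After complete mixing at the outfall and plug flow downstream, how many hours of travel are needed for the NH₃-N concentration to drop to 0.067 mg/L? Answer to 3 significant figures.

54.2 h

Mass balance: C = (34400·0.1500 + 6010·2.880) / 40410 = 22470/40410 = 0.5560 mg/L.
Half-life 0.74 d → k = ln 2 / 0.74 = 0.9367 d⁻¹.
0.5560·exp(−k·t) = 0.067 → t = ln(0.5560/0.067)/k = 195200 s = 54.22 h.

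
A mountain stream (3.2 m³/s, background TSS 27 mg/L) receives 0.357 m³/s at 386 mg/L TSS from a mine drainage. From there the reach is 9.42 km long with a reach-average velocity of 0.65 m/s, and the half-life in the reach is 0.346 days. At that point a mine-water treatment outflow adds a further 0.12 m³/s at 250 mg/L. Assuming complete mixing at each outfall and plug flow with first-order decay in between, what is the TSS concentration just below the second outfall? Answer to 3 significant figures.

Flow-weighted average: C = (3.200·27.00 + 0.3570·386.0) / 3.557 = 224.2/3.557 = 63.03 mg/L; combined flow 3.557 m³/s.
Travel time t = 9.42·1000 / 0.65 = 14490 s = 4.026 h.
Half-life 0.346 d → k = ln 2 / 0.346 = 2.003 d⁻¹.
First-order decay: C = 63.03·exp(−k·t) = 63.03·0.7146 = 45.04 mg/L.
Second outfall: C = (3.557·45.04 + 0.1200·250.0)/3.677 = 51.73 mg/L.

51.7 mg/L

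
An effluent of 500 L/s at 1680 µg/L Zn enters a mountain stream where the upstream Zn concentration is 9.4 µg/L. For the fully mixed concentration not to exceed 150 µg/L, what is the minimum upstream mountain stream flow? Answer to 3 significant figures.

Set C_mix = 150: (Q·9.400 + 500.0·1680) / (Q + 500.0) = 150
→ Q = 500.0·(1680 − 150)/(150 − 9.400) = 5441 L/s.

5440 L/s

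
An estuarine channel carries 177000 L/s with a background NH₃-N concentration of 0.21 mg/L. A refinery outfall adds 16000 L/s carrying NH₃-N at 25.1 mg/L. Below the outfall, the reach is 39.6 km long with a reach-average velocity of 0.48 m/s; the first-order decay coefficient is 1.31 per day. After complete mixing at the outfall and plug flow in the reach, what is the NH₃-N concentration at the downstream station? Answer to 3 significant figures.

0.651 mg/L

Mixed concentration C = ΣQC/ΣQ = (177000·0.2100 + 16000·25.10) / 193000 = 438800/193000 = 2.273 mg/L.
Travel time t = 39.6·1000 / 0.48 = 82500 s = 22.92 h.
Applying C = C₀e^(−kt): 2.273 × 0.2863 = 0.6508 mg/L.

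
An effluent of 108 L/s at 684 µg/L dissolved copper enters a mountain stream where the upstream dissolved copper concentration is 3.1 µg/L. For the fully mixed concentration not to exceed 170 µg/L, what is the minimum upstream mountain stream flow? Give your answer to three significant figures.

Set C_mix = 170: (Q·3.100 + 108.0·684.0) / (Q + 108.0) = 170
→ Q = 108.0·(684.0 − 170)/(170 − 3.100) = 332.6 L/s.

333 L/s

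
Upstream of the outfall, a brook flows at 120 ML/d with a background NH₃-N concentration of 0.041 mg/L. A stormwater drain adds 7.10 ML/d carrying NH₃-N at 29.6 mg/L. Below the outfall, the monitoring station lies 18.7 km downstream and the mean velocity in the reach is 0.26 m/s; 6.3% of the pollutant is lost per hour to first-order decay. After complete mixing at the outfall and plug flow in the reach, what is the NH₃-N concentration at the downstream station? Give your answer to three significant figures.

Conservation of mass: C = (120.0·0.04100 + 7.100·29.60) / 127.1 = 215.1/127.1 = 1.692 mg/L.
Travel time t = 18.7·1000 / 0.26 = 71920 s = 19.98 h.
6.3%/h lost → k = −ln(1 − 0.063) = 0.06507 h⁻¹.
First-order decay: C = 1.692·exp(−k·t) = 1.692·0.2725 = 0.4612 mg/L.

0.461 mg/L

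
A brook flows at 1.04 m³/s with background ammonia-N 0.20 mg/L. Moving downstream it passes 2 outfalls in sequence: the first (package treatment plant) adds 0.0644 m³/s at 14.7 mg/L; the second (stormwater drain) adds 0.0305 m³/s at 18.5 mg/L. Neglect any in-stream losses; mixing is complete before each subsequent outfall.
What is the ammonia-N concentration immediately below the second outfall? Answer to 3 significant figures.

1.51 mg/L

Below outfall 1: Q → 1.104 m³/s, C = (1.040·0.2000 + 0.06440·14.70)/1.104 = 1.046 mg/L.
Below outfall 2: Q → 1.135 m³/s, C = (1.104·1.046 + 0.03050·18.50)/1.135 = 1.515 mg/L.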